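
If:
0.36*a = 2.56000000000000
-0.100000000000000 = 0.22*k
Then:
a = 7.11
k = -0.45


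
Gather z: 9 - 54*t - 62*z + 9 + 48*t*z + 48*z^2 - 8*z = -54*t + 48*z^2 + z*(48*t - 70) + 18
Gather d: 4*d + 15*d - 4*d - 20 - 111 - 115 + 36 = 15*d - 210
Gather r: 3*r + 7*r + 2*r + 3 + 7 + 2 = 12*r + 12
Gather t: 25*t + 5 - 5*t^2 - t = -5*t^2 + 24*t + 5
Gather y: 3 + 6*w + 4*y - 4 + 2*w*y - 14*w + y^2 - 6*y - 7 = -8*w + y^2 + y*(2*w - 2) - 8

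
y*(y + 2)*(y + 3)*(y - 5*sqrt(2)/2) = y^4 - 5*sqrt(2)*y^3/2 + 5*y^3 - 25*sqrt(2)*y^2/2 + 6*y^2 - 15*sqrt(2)*y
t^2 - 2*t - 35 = (t - 7)*(t + 5)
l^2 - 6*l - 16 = (l - 8)*(l + 2)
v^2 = v^2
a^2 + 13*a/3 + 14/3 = (a + 2)*(a + 7/3)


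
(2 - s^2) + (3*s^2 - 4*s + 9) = 2*s^2 - 4*s + 11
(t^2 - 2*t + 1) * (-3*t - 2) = -3*t^3 + 4*t^2 + t - 2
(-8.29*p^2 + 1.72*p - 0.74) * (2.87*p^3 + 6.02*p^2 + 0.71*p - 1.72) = -23.7923*p^5 - 44.9694*p^4 + 2.3447*p^3 + 11.0252*p^2 - 3.4838*p + 1.2728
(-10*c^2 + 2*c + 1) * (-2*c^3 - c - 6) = 20*c^5 - 4*c^4 + 8*c^3 + 58*c^2 - 13*c - 6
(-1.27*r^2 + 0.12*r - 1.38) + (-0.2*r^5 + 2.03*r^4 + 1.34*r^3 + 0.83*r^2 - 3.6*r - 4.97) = -0.2*r^5 + 2.03*r^4 + 1.34*r^3 - 0.44*r^2 - 3.48*r - 6.35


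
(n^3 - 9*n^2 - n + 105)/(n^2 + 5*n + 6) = (n^2 - 12*n + 35)/(n + 2)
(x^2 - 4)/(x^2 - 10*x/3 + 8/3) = 3*(x + 2)/(3*x - 4)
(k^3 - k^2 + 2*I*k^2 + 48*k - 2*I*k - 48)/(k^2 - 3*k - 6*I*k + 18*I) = (k^2 + k*(-1 + 8*I) - 8*I)/(k - 3)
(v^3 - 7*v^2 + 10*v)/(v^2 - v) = (v^2 - 7*v + 10)/(v - 1)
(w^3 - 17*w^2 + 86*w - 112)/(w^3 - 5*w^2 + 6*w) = (w^2 - 15*w + 56)/(w*(w - 3))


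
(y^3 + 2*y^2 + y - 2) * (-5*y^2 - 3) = -5*y^5 - 10*y^4 - 8*y^3 + 4*y^2 - 3*y + 6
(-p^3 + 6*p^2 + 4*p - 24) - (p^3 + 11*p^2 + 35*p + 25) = -2*p^3 - 5*p^2 - 31*p - 49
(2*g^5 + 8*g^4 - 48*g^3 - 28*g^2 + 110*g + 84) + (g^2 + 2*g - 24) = 2*g^5 + 8*g^4 - 48*g^3 - 27*g^2 + 112*g + 60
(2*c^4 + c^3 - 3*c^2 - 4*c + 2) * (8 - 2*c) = -4*c^5 + 14*c^4 + 14*c^3 - 16*c^2 - 36*c + 16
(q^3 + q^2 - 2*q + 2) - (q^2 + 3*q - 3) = q^3 - 5*q + 5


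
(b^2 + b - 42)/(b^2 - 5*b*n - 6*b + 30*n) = (b + 7)/(b - 5*n)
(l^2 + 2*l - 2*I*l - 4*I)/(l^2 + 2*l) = (l - 2*I)/l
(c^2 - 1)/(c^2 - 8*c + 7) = (c + 1)/(c - 7)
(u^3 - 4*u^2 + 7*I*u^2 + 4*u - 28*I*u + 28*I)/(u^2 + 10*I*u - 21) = (u^2 - 4*u + 4)/(u + 3*I)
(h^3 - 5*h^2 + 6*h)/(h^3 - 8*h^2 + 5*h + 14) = h*(h - 3)/(h^2 - 6*h - 7)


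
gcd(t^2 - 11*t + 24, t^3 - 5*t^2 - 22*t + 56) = 1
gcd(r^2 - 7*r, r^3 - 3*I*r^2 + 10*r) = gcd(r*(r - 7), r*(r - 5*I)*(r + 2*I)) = r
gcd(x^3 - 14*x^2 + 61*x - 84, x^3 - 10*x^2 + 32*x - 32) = x - 4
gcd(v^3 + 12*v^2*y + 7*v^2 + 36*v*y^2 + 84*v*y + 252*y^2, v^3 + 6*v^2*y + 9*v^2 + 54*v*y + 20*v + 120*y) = v + 6*y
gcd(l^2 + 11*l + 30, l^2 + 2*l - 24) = l + 6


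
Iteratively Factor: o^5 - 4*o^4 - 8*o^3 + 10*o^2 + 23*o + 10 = (o - 5)*(o^4 + o^3 - 3*o^2 - 5*o - 2) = (o - 5)*(o + 1)*(o^3 - 3*o - 2) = (o - 5)*(o + 1)^2*(o^2 - o - 2) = (o - 5)*(o - 2)*(o + 1)^2*(o + 1)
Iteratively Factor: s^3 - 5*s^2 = (s)*(s^2 - 5*s) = s^2*(s - 5)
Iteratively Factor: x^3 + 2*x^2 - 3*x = (x + 3)*(x^2 - x) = (x - 1)*(x + 3)*(x)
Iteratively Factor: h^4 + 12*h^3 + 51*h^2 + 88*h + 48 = (h + 1)*(h^3 + 11*h^2 + 40*h + 48) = (h + 1)*(h + 4)*(h^2 + 7*h + 12) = (h + 1)*(h + 4)^2*(h + 3)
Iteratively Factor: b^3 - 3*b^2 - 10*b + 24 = (b - 2)*(b^2 - b - 12) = (b - 2)*(b + 3)*(b - 4)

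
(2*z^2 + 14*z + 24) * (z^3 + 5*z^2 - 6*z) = 2*z^5 + 24*z^4 + 82*z^3 + 36*z^2 - 144*z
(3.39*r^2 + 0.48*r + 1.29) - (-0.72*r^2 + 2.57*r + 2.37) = 4.11*r^2 - 2.09*r - 1.08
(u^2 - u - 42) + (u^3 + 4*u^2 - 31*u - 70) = u^3 + 5*u^2 - 32*u - 112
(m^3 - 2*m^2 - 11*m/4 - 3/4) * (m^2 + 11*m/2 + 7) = m^5 + 7*m^4/2 - 27*m^3/4 - 239*m^2/8 - 187*m/8 - 21/4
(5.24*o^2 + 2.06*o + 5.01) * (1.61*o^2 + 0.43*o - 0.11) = 8.4364*o^4 + 5.5698*o^3 + 8.3755*o^2 + 1.9277*o - 0.5511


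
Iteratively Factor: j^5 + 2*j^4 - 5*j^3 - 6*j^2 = (j - 2)*(j^4 + 4*j^3 + 3*j^2) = j*(j - 2)*(j^3 + 4*j^2 + 3*j) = j*(j - 2)*(j + 3)*(j^2 + j) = j^2*(j - 2)*(j + 3)*(j + 1)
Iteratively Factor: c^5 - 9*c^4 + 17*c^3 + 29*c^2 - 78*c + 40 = (c - 1)*(c^4 - 8*c^3 + 9*c^2 + 38*c - 40) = (c - 1)^2*(c^3 - 7*c^2 + 2*c + 40) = (c - 5)*(c - 1)^2*(c^2 - 2*c - 8) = (c - 5)*(c - 1)^2*(c + 2)*(c - 4)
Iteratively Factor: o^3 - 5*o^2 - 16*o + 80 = (o - 5)*(o^2 - 16) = (o - 5)*(o + 4)*(o - 4)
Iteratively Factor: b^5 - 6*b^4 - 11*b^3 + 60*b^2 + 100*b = (b + 2)*(b^4 - 8*b^3 + 5*b^2 + 50*b) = (b - 5)*(b + 2)*(b^3 - 3*b^2 - 10*b) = (b - 5)^2*(b + 2)*(b^2 + 2*b) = b*(b - 5)^2*(b + 2)*(b + 2)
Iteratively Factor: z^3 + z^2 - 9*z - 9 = (z + 3)*(z^2 - 2*z - 3) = (z + 1)*(z + 3)*(z - 3)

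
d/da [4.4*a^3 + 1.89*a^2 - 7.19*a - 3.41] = 13.2*a^2 + 3.78*a - 7.19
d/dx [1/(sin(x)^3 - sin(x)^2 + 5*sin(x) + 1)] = (-3*sin(x)^2 + 2*sin(x) - 5)*cos(x)/(sin(x)^3 - sin(x)^2 + 5*sin(x) + 1)^2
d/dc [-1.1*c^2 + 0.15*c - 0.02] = 0.15 - 2.2*c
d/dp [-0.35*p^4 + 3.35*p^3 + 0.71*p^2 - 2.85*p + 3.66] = -1.4*p^3 + 10.05*p^2 + 1.42*p - 2.85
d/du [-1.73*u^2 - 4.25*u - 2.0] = -3.46*u - 4.25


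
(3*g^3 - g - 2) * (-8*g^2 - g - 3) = -24*g^5 - 3*g^4 - g^3 + 17*g^2 + 5*g + 6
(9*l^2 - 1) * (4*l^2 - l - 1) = 36*l^4 - 9*l^3 - 13*l^2 + l + 1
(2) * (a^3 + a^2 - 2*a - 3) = 2*a^3 + 2*a^2 - 4*a - 6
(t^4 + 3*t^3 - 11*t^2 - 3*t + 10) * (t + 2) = t^5 + 5*t^4 - 5*t^3 - 25*t^2 + 4*t + 20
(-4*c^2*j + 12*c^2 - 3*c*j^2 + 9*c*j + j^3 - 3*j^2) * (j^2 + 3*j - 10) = -4*c^2*j^3 + 76*c^2*j - 120*c^2 - 3*c*j^4 + 57*c*j^2 - 90*c*j + j^5 - 19*j^3 + 30*j^2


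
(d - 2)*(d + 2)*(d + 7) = d^3 + 7*d^2 - 4*d - 28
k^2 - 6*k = k*(k - 6)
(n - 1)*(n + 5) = n^2 + 4*n - 5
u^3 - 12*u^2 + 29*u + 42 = (u - 7)*(u - 6)*(u + 1)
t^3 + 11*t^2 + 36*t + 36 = (t + 2)*(t + 3)*(t + 6)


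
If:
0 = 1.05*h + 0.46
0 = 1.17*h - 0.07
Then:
No Solution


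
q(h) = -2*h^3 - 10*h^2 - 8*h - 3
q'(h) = -6*h^2 - 20*h - 8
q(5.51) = -685.25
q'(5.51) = -300.36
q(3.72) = -274.10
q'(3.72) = -165.43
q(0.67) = -13.45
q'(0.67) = -24.09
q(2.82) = -149.94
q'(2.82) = -112.11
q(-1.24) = -4.64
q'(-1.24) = 7.57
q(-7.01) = 250.62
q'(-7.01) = -162.64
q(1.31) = -35.14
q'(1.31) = -44.50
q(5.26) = -612.82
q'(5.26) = -279.21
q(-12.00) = 2109.00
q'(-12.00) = -632.00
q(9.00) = -2343.00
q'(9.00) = -674.00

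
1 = 1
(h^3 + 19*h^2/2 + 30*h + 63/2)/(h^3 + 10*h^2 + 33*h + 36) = (h + 7/2)/(h + 4)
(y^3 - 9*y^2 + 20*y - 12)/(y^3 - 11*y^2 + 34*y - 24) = (y - 2)/(y - 4)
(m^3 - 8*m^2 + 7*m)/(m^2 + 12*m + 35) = m*(m^2 - 8*m + 7)/(m^2 + 12*m + 35)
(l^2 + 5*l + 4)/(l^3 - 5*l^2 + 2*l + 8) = (l + 4)/(l^2 - 6*l + 8)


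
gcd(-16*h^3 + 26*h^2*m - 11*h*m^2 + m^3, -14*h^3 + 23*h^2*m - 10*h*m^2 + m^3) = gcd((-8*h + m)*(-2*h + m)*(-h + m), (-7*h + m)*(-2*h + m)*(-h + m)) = 2*h^2 - 3*h*m + m^2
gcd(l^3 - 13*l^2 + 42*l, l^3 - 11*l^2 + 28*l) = l^2 - 7*l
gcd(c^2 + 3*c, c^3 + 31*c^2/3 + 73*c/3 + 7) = c + 3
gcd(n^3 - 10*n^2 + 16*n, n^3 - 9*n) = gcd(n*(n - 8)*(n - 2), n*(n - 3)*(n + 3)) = n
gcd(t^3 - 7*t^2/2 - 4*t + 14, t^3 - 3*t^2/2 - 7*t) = t^2 - 3*t/2 - 7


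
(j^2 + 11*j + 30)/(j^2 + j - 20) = (j + 6)/(j - 4)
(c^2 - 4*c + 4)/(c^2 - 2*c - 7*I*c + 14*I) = (c - 2)/(c - 7*I)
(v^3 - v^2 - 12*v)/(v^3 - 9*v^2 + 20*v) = (v + 3)/(v - 5)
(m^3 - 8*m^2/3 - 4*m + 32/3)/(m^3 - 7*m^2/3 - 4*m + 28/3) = (3*m - 8)/(3*m - 7)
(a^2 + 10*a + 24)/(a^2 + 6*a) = (a + 4)/a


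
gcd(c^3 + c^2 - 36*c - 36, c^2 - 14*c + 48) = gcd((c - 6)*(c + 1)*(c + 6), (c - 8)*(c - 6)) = c - 6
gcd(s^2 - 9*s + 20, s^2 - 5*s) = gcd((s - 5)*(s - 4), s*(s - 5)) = s - 5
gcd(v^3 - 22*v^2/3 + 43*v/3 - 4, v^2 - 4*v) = v - 4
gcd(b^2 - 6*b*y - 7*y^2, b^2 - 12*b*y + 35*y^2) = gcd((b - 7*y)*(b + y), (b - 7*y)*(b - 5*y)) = -b + 7*y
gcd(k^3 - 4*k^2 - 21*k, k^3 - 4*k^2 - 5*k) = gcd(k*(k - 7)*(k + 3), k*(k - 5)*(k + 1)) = k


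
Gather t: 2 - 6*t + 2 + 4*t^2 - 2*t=4*t^2 - 8*t + 4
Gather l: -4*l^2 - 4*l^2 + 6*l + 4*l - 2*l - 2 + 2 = -8*l^2 + 8*l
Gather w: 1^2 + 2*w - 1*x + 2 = 2*w - x + 3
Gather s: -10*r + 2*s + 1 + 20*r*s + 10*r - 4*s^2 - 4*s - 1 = -4*s^2 + s*(20*r - 2)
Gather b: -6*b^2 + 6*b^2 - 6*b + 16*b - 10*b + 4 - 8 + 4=0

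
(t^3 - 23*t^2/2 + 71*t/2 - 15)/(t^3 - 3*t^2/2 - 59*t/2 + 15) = (t - 5)/(t + 5)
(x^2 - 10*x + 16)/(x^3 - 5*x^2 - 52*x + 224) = (x - 2)/(x^2 + 3*x - 28)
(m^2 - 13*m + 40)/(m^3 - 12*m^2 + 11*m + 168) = (m - 5)/(m^2 - 4*m - 21)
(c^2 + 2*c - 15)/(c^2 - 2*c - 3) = (c + 5)/(c + 1)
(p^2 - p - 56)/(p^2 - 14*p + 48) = (p + 7)/(p - 6)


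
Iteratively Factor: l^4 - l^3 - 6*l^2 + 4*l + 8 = (l - 2)*(l^3 + l^2 - 4*l - 4) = (l - 2)*(l + 1)*(l^2 - 4) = (l - 2)^2*(l + 1)*(l + 2)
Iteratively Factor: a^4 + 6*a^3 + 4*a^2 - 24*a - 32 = (a - 2)*(a^3 + 8*a^2 + 20*a + 16) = (a - 2)*(a + 2)*(a^2 + 6*a + 8) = (a - 2)*(a + 2)*(a + 4)*(a + 2)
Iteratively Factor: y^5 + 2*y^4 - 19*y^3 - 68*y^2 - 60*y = (y + 3)*(y^4 - y^3 - 16*y^2 - 20*y) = (y + 2)*(y + 3)*(y^3 - 3*y^2 - 10*y) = (y - 5)*(y + 2)*(y + 3)*(y^2 + 2*y) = y*(y - 5)*(y + 2)*(y + 3)*(y + 2)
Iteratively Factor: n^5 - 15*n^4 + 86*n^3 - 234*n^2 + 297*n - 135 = (n - 3)*(n^4 - 12*n^3 + 50*n^2 - 84*n + 45) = (n - 3)^2*(n^3 - 9*n^2 + 23*n - 15) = (n - 3)^2*(n - 1)*(n^2 - 8*n + 15) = (n - 5)*(n - 3)^2*(n - 1)*(n - 3)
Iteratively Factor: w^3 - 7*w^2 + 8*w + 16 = (w + 1)*(w^2 - 8*w + 16) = (w - 4)*(w + 1)*(w - 4)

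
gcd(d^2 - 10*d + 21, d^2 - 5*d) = 1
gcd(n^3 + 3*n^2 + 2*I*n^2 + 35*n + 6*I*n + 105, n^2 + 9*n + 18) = n + 3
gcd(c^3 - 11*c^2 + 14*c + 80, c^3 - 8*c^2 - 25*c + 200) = c^2 - 13*c + 40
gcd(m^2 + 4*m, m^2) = m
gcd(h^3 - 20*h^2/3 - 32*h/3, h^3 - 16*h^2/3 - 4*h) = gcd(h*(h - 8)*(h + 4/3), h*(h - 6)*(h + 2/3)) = h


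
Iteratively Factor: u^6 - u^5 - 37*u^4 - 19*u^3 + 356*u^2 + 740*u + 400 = (u - 5)*(u^5 + 4*u^4 - 17*u^3 - 104*u^2 - 164*u - 80) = (u - 5)^2*(u^4 + 9*u^3 + 28*u^2 + 36*u + 16) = (u - 5)^2*(u + 2)*(u^3 + 7*u^2 + 14*u + 8) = (u - 5)^2*(u + 2)^2*(u^2 + 5*u + 4) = (u - 5)^2*(u + 2)^2*(u + 4)*(u + 1)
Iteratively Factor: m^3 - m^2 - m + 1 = (m - 1)*(m^2 - 1) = (m - 1)*(m + 1)*(m - 1)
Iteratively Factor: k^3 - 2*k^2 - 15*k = (k + 3)*(k^2 - 5*k) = (k - 5)*(k + 3)*(k)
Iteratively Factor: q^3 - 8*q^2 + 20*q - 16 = (q - 2)*(q^2 - 6*q + 8) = (q - 2)^2*(q - 4)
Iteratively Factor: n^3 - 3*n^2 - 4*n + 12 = (n + 2)*(n^2 - 5*n + 6) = (n - 3)*(n + 2)*(n - 2)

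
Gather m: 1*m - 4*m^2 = -4*m^2 + m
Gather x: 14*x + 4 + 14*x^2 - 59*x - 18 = 14*x^2 - 45*x - 14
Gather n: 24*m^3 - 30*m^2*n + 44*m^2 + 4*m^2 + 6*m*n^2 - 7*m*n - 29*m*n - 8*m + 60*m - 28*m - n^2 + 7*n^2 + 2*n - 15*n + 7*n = 24*m^3 + 48*m^2 + 24*m + n^2*(6*m + 6) + n*(-30*m^2 - 36*m - 6)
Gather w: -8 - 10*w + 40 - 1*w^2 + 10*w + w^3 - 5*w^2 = w^3 - 6*w^2 + 32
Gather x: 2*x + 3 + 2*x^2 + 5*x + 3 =2*x^2 + 7*x + 6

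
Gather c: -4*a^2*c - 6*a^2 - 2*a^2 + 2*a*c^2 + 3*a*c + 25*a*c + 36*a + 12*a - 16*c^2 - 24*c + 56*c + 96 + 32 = -8*a^2 + 48*a + c^2*(2*a - 16) + c*(-4*a^2 + 28*a + 32) + 128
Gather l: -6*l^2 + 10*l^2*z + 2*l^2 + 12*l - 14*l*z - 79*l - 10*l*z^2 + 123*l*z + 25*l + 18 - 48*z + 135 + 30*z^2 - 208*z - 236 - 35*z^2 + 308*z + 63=l^2*(10*z - 4) + l*(-10*z^2 + 109*z - 42) - 5*z^2 + 52*z - 20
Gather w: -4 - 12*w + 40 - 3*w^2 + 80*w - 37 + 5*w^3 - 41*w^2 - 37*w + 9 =5*w^3 - 44*w^2 + 31*w + 8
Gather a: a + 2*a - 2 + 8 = 3*a + 6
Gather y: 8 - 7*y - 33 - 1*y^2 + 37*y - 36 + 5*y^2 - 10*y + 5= 4*y^2 + 20*y - 56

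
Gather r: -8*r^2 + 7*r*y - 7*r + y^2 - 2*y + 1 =-8*r^2 + r*(7*y - 7) + y^2 - 2*y + 1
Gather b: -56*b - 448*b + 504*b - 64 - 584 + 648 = 0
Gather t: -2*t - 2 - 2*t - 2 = -4*t - 4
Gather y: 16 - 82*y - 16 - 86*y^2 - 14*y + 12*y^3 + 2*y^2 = 12*y^3 - 84*y^2 - 96*y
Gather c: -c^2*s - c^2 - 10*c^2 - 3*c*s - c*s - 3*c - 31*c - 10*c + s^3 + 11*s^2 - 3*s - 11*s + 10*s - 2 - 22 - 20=c^2*(-s - 11) + c*(-4*s - 44) + s^3 + 11*s^2 - 4*s - 44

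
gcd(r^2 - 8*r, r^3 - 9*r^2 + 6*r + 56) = 1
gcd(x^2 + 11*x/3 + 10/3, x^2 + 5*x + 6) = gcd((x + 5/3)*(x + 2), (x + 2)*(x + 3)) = x + 2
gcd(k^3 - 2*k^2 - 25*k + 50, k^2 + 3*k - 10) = k^2 + 3*k - 10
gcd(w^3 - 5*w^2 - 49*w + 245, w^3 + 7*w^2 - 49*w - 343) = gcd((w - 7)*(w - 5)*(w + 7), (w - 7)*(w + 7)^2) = w^2 - 49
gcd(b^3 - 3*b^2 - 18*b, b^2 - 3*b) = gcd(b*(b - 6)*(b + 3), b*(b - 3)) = b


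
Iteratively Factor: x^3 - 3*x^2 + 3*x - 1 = (x - 1)*(x^2 - 2*x + 1) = (x - 1)^2*(x - 1)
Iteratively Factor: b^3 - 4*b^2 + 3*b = (b)*(b^2 - 4*b + 3) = b*(b - 3)*(b - 1)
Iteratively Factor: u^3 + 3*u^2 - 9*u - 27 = (u + 3)*(u^2 - 9) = (u + 3)^2*(u - 3)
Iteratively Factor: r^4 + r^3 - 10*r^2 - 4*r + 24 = (r + 3)*(r^3 - 2*r^2 - 4*r + 8) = (r - 2)*(r + 3)*(r^2 - 4) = (r - 2)*(r + 2)*(r + 3)*(r - 2)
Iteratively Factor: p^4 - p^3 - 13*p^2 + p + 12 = (p - 4)*(p^3 + 3*p^2 - p - 3) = (p - 4)*(p - 1)*(p^2 + 4*p + 3) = (p - 4)*(p - 1)*(p + 3)*(p + 1)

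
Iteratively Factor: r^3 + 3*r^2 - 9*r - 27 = (r + 3)*(r^2 - 9) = (r + 3)^2*(r - 3)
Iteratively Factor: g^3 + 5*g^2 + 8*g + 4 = (g + 2)*(g^2 + 3*g + 2) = (g + 1)*(g + 2)*(g + 2)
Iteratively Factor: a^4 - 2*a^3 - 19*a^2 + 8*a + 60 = (a + 2)*(a^3 - 4*a^2 - 11*a + 30) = (a - 2)*(a + 2)*(a^2 - 2*a - 15) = (a - 2)*(a + 2)*(a + 3)*(a - 5)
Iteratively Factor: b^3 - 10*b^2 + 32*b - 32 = (b - 4)*(b^2 - 6*b + 8) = (b - 4)*(b - 2)*(b - 4)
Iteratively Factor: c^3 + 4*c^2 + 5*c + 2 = (c + 1)*(c^2 + 3*c + 2) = (c + 1)^2*(c + 2)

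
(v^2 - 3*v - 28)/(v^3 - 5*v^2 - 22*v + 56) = 1/(v - 2)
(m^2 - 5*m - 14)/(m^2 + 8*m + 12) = (m - 7)/(m + 6)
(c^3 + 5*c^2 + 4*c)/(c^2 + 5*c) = (c^2 + 5*c + 4)/(c + 5)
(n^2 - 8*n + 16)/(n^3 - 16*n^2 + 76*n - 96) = (n^2 - 8*n + 16)/(n^3 - 16*n^2 + 76*n - 96)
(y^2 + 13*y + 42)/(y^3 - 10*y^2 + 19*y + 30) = (y^2 + 13*y + 42)/(y^3 - 10*y^2 + 19*y + 30)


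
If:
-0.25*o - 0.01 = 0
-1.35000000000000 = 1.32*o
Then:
No Solution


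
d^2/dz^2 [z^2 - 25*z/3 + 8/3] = 2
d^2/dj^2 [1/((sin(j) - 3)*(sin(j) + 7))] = (-4*sin(j)^4 - 12*sin(j)^3 - 94*sin(j)^2 - 60*sin(j) + 74)/((sin(j) - 3)^3*(sin(j) + 7)^3)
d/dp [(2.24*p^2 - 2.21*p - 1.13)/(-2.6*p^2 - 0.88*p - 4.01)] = (-7.7172*p^2 - 23.8408*p + 7.8677)/(6.76*p^4 + 4.576*p^3 + 21.6264*p^2 + 7.0576*p + 16.0801)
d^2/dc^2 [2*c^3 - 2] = 12*c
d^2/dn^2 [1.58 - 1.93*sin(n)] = 1.93*sin(n)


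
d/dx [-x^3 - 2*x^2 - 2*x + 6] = -3*x^2 - 4*x - 2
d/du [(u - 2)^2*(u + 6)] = (u - 2)*(3*u + 10)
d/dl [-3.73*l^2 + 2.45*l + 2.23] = 2.45 - 7.46*l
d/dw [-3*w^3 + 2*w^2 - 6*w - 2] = -9*w^2 + 4*w - 6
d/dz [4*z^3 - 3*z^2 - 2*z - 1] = 12*z^2 - 6*z - 2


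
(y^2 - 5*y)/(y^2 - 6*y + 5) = y/(y - 1)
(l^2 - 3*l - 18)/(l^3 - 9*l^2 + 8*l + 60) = (l + 3)/(l^2 - 3*l - 10)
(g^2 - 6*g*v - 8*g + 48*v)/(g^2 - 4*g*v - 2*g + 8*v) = (g^2 - 6*g*v - 8*g + 48*v)/(g^2 - 4*g*v - 2*g + 8*v)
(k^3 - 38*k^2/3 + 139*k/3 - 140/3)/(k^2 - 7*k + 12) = (3*k^2 - 26*k + 35)/(3*(k - 3))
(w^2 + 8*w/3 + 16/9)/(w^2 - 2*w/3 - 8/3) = (w + 4/3)/(w - 2)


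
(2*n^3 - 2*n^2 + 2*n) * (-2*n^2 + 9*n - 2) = -4*n^5 + 22*n^4 - 26*n^3 + 22*n^2 - 4*n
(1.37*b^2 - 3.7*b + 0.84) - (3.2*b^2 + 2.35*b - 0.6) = -1.83*b^2 - 6.05*b + 1.44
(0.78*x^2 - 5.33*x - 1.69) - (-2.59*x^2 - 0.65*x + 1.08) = 3.37*x^2 - 4.68*x - 2.77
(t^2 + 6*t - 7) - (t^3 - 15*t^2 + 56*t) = -t^3 + 16*t^2 - 50*t - 7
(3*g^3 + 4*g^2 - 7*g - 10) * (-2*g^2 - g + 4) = -6*g^5 - 11*g^4 + 22*g^3 + 43*g^2 - 18*g - 40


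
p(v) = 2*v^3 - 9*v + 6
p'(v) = 6*v^2 - 9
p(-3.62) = -56.30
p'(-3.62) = 69.63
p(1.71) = 0.61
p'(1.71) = 8.54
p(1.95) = 3.28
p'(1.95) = 13.82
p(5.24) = 246.60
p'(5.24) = 155.75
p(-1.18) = 13.33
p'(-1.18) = -0.65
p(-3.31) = -36.74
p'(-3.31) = 56.74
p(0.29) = 3.44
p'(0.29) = -8.50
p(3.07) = 36.24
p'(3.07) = 47.55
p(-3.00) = -21.00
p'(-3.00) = 45.00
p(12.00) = 3354.00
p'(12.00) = 855.00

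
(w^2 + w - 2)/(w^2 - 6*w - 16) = (w - 1)/(w - 8)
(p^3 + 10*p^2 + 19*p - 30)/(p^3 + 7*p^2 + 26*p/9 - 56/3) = 9*(p^2 + 4*p - 5)/(9*p^2 + 9*p - 28)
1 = 1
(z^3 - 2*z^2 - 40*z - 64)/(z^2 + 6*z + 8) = z - 8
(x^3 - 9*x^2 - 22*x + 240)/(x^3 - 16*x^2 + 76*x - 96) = (x + 5)/(x - 2)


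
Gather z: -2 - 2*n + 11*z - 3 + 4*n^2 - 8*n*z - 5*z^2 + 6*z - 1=4*n^2 - 2*n - 5*z^2 + z*(17 - 8*n) - 6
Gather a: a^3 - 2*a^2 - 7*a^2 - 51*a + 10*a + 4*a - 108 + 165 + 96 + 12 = a^3 - 9*a^2 - 37*a + 165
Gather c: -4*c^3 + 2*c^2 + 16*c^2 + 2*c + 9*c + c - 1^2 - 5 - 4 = -4*c^3 + 18*c^2 + 12*c - 10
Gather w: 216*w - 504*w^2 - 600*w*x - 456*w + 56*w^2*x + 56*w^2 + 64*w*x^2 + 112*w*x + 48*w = w^2*(56*x - 448) + w*(64*x^2 - 488*x - 192)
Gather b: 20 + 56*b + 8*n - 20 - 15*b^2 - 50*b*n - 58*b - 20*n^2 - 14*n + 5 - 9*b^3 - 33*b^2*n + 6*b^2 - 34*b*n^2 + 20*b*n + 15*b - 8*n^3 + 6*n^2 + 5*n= -9*b^3 + b^2*(-33*n - 9) + b*(-34*n^2 - 30*n + 13) - 8*n^3 - 14*n^2 - n + 5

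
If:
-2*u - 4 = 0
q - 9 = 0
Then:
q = 9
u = -2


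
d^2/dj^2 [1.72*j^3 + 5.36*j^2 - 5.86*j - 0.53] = 10.32*j + 10.72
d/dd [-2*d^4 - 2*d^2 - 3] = -8*d^3 - 4*d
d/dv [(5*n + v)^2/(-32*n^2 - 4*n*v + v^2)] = 2*(5*n + v)*(-32*n^2 - 4*n*v + v^2 + (2*n - v)*(5*n + v))/(32*n^2 + 4*n*v - v^2)^2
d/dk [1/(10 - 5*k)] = 1/(5*(k - 2)^2)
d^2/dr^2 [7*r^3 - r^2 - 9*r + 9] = 42*r - 2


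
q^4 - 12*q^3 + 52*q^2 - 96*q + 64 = (q - 4)^2*(q - 2)^2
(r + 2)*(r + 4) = r^2 + 6*r + 8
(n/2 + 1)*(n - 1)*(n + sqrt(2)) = n^3/2 + n^2/2 + sqrt(2)*n^2/2 - n + sqrt(2)*n/2 - sqrt(2)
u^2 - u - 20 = (u - 5)*(u + 4)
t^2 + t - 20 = (t - 4)*(t + 5)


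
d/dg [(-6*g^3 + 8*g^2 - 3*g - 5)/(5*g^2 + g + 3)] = (-30*g^4 - 12*g^3 - 31*g^2 + 98*g - 4)/(25*g^4 + 10*g^3 + 31*g^2 + 6*g + 9)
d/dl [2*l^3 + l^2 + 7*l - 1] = 6*l^2 + 2*l + 7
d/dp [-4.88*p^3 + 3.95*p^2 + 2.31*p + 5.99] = -14.64*p^2 + 7.9*p + 2.31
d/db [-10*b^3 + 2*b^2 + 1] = 2*b*(2 - 15*b)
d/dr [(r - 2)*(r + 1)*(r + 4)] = 3*r^2 + 6*r - 6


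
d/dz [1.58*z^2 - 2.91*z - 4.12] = 3.16*z - 2.91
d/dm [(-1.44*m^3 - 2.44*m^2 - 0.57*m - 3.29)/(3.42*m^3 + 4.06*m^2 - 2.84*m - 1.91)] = (2.4984*m^4 + 12.078*m^3 + 51.2504*m^2 + 36.0356*m - 8.2549)/(11.6964*m^6 + 27.7704*m^5 - 2.942*m^4 - 36.1252*m^3 - 7.4436*m^2 + 10.8488*m + 3.6481)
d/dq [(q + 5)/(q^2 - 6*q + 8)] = (q^2 - 6*q - 2*(q - 3)*(q + 5) + 8)/(q^2 - 6*q + 8)^2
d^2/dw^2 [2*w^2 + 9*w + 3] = 4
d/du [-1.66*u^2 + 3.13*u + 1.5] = 3.13 - 3.32*u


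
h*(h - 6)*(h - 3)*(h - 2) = h^4 - 11*h^3 + 36*h^2 - 36*h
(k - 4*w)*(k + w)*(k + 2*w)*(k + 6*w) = k^4 + 5*k^3*w - 16*k^2*w^2 - 68*k*w^3 - 48*w^4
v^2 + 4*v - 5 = (v - 1)*(v + 5)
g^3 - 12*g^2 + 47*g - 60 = (g - 5)*(g - 4)*(g - 3)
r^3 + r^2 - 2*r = r*(r - 1)*(r + 2)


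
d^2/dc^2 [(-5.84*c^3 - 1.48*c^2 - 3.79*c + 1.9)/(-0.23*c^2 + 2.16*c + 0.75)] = (-4.44089209850063e-16*c^5 + 3.5527136788005e-15*c^4 + 58.380518*c^3 + 57.69354*c^2 + 29.29617*c - 28.99938)/(0.012167*c^6 - 0.342792*c^5 + 3.100239*c^4 - 7.842096*c^3 - 10.109475*c^2 - 3.645*c - 0.421875)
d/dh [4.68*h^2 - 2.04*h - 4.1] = 9.36*h - 2.04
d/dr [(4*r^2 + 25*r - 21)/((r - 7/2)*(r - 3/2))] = 12*(-60*r^2 + 112*r + 35)/(16*r^4 - 160*r^3 + 568*r^2 - 840*r + 441)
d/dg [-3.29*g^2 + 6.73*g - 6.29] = 6.73 - 6.58*g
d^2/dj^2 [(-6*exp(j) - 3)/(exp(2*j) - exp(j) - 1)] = (-6*exp(4*j) - 18*exp(3*j) - 27*exp(2*j) - 9*exp(j) - 3)*exp(j)/(exp(6*j) - 3*exp(5*j) + 5*exp(3*j) - 3*exp(j) - 1)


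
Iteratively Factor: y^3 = (y)*(y^2) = y^2*(y)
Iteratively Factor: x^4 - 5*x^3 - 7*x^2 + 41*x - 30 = (x - 1)*(x^3 - 4*x^2 - 11*x + 30) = (x - 2)*(x - 1)*(x^2 - 2*x - 15) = (x - 2)*(x - 1)*(x + 3)*(x - 5)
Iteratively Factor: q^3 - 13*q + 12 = (q + 4)*(q^2 - 4*q + 3) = (q - 3)*(q + 4)*(q - 1)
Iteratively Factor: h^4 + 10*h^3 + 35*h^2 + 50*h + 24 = (h + 2)*(h^3 + 8*h^2 + 19*h + 12) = (h + 2)*(h + 3)*(h^2 + 5*h + 4) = (h + 1)*(h + 2)*(h + 3)*(h + 4)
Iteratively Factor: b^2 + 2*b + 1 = (b + 1)*(b + 1)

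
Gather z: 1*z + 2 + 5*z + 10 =6*z + 12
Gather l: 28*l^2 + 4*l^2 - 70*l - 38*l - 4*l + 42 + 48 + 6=32*l^2 - 112*l + 96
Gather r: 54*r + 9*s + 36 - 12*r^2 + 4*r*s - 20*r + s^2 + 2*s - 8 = -12*r^2 + r*(4*s + 34) + s^2 + 11*s + 28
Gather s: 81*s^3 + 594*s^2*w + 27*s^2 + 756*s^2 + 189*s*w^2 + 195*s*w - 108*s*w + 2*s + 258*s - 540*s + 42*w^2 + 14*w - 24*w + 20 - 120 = 81*s^3 + s^2*(594*w + 783) + s*(189*w^2 + 87*w - 280) + 42*w^2 - 10*w - 100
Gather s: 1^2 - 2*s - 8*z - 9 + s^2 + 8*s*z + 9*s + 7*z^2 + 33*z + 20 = s^2 + s*(8*z + 7) + 7*z^2 + 25*z + 12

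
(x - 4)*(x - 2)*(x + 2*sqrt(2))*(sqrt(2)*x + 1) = sqrt(2)*x^4 - 6*sqrt(2)*x^3 + 5*x^3 - 30*x^2 + 10*sqrt(2)*x^2 - 12*sqrt(2)*x + 40*x + 16*sqrt(2)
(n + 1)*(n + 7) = n^2 + 8*n + 7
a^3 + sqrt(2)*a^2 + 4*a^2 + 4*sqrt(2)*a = a*(a + 4)*(a + sqrt(2))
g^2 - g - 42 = (g - 7)*(g + 6)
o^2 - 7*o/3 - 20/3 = (o - 4)*(o + 5/3)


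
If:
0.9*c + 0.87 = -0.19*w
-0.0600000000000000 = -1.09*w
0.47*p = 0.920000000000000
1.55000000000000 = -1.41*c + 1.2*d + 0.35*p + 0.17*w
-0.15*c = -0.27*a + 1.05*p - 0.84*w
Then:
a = 6.90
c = -0.98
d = -0.44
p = 1.96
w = 0.06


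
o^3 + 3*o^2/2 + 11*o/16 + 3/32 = (o + 1/4)*(o + 1/2)*(o + 3/4)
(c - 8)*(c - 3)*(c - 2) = c^3 - 13*c^2 + 46*c - 48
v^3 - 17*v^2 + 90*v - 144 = (v - 8)*(v - 6)*(v - 3)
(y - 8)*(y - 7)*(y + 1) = y^3 - 14*y^2 + 41*y + 56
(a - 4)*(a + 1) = a^2 - 3*a - 4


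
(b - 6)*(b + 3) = b^2 - 3*b - 18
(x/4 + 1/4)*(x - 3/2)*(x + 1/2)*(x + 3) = x^4/4 + 3*x^3/4 - 7*x^2/16 - 3*x/2 - 9/16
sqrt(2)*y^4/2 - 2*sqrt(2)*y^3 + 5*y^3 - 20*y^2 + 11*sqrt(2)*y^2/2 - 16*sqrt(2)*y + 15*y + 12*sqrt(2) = (y - 3)*(y - 1)*(y + 4*sqrt(2))*(sqrt(2)*y/2 + 1)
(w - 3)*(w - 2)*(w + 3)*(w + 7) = w^4 + 5*w^3 - 23*w^2 - 45*w + 126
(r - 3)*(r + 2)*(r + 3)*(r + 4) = r^4 + 6*r^3 - r^2 - 54*r - 72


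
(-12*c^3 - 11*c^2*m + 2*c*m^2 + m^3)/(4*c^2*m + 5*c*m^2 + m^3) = (-3*c + m)/m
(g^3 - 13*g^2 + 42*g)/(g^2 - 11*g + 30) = g*(g - 7)/(g - 5)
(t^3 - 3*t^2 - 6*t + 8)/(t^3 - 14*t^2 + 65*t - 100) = (t^2 + t - 2)/(t^2 - 10*t + 25)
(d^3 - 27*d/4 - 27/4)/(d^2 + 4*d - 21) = (d^2 + 3*d + 9/4)/(d + 7)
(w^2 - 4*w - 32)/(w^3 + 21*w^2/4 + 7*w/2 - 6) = 4*(w - 8)/(4*w^2 + 5*w - 6)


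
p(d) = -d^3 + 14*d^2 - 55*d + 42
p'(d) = -3*d^2 + 28*d - 55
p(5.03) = -7.70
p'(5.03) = 9.94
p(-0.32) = 61.07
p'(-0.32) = -64.27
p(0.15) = 34.06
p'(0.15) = -50.87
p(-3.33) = 417.32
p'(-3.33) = -181.51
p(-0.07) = 45.92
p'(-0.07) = -56.97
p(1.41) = -10.52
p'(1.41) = -21.48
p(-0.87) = 101.11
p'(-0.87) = -81.63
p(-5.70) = 995.55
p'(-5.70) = -312.07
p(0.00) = 42.00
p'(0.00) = -55.00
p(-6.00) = 1092.00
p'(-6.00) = -331.00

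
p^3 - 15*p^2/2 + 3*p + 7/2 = (p - 7)*(p - 1)*(p + 1/2)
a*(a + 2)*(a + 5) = a^3 + 7*a^2 + 10*a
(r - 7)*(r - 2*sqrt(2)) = r^2 - 7*r - 2*sqrt(2)*r + 14*sqrt(2)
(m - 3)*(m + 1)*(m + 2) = m^3 - 7*m - 6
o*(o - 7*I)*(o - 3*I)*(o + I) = o^4 - 9*I*o^3 - 11*o^2 - 21*I*o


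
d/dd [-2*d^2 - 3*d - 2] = -4*d - 3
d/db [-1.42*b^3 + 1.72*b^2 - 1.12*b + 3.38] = -4.26*b^2 + 3.44*b - 1.12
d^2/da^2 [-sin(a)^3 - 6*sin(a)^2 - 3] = 9*sin(a)^3 + 24*sin(a)^2 - 6*sin(a) - 12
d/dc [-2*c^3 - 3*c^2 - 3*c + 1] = -6*c^2 - 6*c - 3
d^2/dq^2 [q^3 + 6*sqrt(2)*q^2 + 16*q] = 6*q + 12*sqrt(2)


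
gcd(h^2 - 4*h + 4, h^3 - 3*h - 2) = h - 2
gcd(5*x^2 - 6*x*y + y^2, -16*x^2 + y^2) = 1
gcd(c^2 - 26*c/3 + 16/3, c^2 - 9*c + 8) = c - 8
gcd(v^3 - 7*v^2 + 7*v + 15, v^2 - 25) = v - 5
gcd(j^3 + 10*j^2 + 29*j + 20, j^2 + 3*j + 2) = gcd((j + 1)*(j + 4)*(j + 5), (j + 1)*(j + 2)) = j + 1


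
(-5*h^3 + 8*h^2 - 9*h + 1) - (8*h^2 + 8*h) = -5*h^3 - 17*h + 1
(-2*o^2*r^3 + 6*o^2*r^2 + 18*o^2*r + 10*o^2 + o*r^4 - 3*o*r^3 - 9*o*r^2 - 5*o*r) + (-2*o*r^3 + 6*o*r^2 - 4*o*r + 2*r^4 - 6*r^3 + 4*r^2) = -2*o^2*r^3 + 6*o^2*r^2 + 18*o^2*r + 10*o^2 + o*r^4 - 5*o*r^3 - 3*o*r^2 - 9*o*r + 2*r^4 - 6*r^3 + 4*r^2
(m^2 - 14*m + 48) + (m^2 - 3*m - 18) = 2*m^2 - 17*m + 30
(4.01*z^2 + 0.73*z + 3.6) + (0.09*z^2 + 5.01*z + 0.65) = 4.1*z^2 + 5.74*z + 4.25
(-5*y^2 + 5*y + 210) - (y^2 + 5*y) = 210 - 6*y^2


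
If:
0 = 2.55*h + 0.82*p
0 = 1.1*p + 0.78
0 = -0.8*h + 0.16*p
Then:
No Solution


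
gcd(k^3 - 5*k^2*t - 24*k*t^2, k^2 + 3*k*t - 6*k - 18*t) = k + 3*t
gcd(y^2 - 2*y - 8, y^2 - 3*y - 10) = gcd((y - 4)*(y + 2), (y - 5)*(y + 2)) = y + 2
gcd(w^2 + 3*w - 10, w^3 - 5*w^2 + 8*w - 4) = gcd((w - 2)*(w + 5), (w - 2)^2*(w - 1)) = w - 2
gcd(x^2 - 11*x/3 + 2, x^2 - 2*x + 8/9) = x - 2/3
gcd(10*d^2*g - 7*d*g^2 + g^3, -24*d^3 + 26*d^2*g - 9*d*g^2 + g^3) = 2*d - g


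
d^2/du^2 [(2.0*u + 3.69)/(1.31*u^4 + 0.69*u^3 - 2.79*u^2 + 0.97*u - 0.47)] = (41.1864*u^7 + 155.57298*u^6 + 61.9161300000001*u^5 - 260.02635*u^4 - 41.815172*u^3 + 222.204672*u^2 - 68.47308*u - 0.909952000000001)/(2.248091*u^12 + 3.552327*u^11 - 12.492684*u^10 - 9.808926*u^9 + 29.447553*u^8 - 6.321978*u^7 - 19.588467*u^6 + 26.444802*u^5 - 19.870203*u^4 + 9.001702*u^3 - 3.175602*u^2 + 0.642819*u - 0.103823)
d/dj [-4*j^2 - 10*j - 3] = -8*j - 10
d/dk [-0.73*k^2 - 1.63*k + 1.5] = -1.46*k - 1.63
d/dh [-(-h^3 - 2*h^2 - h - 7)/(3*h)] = 2*h/3 + 2/3 - 7/(3*h^2)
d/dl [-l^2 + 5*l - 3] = 5 - 2*l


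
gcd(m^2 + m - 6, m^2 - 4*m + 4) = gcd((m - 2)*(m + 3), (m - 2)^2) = m - 2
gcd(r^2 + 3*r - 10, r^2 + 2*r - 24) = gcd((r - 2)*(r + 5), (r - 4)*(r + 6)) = 1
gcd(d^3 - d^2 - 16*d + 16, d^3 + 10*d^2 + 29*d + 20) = d + 4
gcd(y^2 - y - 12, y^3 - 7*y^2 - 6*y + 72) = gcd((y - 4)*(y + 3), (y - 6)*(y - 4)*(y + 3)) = y^2 - y - 12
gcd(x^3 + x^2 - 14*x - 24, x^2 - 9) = x + 3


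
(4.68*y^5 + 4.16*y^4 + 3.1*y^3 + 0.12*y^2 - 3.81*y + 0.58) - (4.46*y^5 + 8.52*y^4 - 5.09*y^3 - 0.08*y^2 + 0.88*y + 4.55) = 0.22*y^5 - 4.36*y^4 + 8.19*y^3 + 0.2*y^2 - 4.69*y - 3.97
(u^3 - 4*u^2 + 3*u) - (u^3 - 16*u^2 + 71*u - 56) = 12*u^2 - 68*u + 56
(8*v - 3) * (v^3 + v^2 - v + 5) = 8*v^4 + 5*v^3 - 11*v^2 + 43*v - 15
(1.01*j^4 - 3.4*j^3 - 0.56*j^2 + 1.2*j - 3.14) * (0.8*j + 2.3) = 0.808*j^5 - 0.397*j^4 - 8.268*j^3 - 0.328*j^2 + 0.247999999999999*j - 7.222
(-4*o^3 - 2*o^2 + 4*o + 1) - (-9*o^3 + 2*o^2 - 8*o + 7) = 5*o^3 - 4*o^2 + 12*o - 6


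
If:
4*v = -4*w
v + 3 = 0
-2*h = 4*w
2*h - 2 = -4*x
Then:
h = -6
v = -3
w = 3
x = 7/2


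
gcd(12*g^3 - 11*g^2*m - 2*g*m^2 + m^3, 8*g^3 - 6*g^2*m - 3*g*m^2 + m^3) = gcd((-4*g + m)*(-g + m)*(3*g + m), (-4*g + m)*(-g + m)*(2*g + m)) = 4*g^2 - 5*g*m + m^2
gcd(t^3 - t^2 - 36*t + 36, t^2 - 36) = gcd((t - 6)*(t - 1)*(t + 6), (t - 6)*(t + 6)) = t^2 - 36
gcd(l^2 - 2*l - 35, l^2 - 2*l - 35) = l^2 - 2*l - 35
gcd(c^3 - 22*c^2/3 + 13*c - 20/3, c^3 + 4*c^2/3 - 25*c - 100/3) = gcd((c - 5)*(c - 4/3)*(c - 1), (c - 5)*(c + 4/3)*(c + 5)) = c - 5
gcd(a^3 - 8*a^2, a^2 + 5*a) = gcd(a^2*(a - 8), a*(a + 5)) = a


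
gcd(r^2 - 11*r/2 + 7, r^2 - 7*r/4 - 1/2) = r - 2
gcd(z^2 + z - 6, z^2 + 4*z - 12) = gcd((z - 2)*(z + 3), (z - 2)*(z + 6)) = z - 2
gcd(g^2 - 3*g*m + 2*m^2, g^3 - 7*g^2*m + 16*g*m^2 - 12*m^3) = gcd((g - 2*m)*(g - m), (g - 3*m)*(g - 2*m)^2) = g - 2*m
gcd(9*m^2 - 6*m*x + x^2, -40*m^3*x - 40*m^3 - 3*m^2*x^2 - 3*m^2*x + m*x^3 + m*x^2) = 1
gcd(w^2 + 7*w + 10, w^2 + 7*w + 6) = 1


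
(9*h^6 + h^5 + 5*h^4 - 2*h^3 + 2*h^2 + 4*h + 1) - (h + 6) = 9*h^6 + h^5 + 5*h^4 - 2*h^3 + 2*h^2 + 3*h - 5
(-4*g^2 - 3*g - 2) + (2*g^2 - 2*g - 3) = -2*g^2 - 5*g - 5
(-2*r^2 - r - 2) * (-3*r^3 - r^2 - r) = 6*r^5 + 5*r^4 + 9*r^3 + 3*r^2 + 2*r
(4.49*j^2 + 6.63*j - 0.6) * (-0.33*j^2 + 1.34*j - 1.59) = -1.4817*j^4 + 3.8287*j^3 + 1.9431*j^2 - 11.3457*j + 0.954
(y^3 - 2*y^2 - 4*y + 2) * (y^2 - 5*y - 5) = y^5 - 7*y^4 + y^3 + 32*y^2 + 10*y - 10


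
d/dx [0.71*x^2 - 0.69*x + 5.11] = 1.42*x - 0.69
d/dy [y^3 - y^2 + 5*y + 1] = 3*y^2 - 2*y + 5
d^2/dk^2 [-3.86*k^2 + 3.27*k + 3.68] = -7.72000000000000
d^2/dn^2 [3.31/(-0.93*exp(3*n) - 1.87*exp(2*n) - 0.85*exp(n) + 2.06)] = (-3.31*(2.79*exp(2*n) + 3.74*exp(n) + 0.85)*(5.58*exp(2*n) + 7.48*exp(n) + 1.7)*exp(n) + (27.7047*exp(2*n) + 24.7588*exp(n) + 2.8135)*(0.93*exp(3*n) + 1.87*exp(2*n) + 0.85*exp(n) - 2.06))*exp(n)/(0.93*exp(3*n) + 1.87*exp(2*n) + 0.85*exp(n) - 2.06)^3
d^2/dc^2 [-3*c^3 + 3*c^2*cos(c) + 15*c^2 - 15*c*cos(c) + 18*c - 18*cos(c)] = -3*c^2*cos(c) - 12*c*sin(c) + 15*c*cos(c) - 18*c + 30*sin(c) + 24*cos(c) + 30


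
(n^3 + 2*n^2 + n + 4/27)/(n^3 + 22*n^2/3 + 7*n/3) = (9*n^2 + 15*n + 4)/(9*n*(n + 7))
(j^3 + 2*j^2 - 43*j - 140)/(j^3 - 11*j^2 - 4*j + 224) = (j + 5)/(j - 8)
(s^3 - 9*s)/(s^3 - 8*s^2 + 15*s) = (s + 3)/(s - 5)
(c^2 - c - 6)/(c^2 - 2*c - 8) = (c - 3)/(c - 4)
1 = 1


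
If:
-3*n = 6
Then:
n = -2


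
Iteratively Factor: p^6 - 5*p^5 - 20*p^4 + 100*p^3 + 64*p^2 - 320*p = (p + 2)*(p^5 - 7*p^4 - 6*p^3 + 112*p^2 - 160*p) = (p - 4)*(p + 2)*(p^4 - 3*p^3 - 18*p^2 + 40*p) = (p - 5)*(p - 4)*(p + 2)*(p^3 + 2*p^2 - 8*p) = (p - 5)*(p - 4)*(p - 2)*(p + 2)*(p^2 + 4*p) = p*(p - 5)*(p - 4)*(p - 2)*(p + 2)*(p + 4)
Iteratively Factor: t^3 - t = (t + 1)*(t^2 - t) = (t - 1)*(t + 1)*(t)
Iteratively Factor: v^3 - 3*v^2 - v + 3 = (v - 1)*(v^2 - 2*v - 3) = (v - 1)*(v + 1)*(v - 3)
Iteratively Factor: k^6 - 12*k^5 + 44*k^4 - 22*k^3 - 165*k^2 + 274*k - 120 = (k - 4)*(k^5 - 8*k^4 + 12*k^3 + 26*k^2 - 61*k + 30) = (k - 5)*(k - 4)*(k^4 - 3*k^3 - 3*k^2 + 11*k - 6) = (k - 5)*(k - 4)*(k - 1)*(k^3 - 2*k^2 - 5*k + 6) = (k - 5)*(k - 4)*(k - 1)*(k + 2)*(k^2 - 4*k + 3) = (k - 5)*(k - 4)*(k - 1)^2*(k + 2)*(k - 3)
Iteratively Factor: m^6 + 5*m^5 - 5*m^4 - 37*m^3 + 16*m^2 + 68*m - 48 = (m - 1)*(m^5 + 6*m^4 + m^3 - 36*m^2 - 20*m + 48) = (m - 1)*(m + 3)*(m^4 + 3*m^3 - 8*m^2 - 12*m + 16) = (m - 1)^2*(m + 3)*(m^3 + 4*m^2 - 4*m - 16) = (m - 1)^2*(m + 2)*(m + 3)*(m^2 + 2*m - 8) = (m - 1)^2*(m + 2)*(m + 3)*(m + 4)*(m - 2)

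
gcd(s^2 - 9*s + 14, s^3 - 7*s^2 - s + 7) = s - 7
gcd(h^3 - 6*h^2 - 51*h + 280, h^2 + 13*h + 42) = h + 7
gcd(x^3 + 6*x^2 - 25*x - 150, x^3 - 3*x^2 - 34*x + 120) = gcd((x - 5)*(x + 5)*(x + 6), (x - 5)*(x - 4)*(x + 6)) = x^2 + x - 30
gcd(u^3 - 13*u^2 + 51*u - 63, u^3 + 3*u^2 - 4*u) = 1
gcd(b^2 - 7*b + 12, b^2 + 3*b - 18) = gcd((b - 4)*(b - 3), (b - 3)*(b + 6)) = b - 3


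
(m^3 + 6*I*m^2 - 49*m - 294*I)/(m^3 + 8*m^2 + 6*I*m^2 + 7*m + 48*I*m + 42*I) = (m - 7)/(m + 1)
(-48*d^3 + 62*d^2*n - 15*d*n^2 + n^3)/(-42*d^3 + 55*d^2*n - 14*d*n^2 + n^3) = (8*d - n)/(7*d - n)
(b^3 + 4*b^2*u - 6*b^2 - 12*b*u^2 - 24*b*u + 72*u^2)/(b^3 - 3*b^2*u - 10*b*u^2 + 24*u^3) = (-b^2 - 6*b*u + 6*b + 36*u)/(-b^2 + b*u + 12*u^2)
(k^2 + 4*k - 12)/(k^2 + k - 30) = (k - 2)/(k - 5)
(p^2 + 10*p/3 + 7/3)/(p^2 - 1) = (p + 7/3)/(p - 1)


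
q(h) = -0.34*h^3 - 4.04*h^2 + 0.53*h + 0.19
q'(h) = -1.02*h^2 - 8.08*h + 0.53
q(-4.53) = -53.51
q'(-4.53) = 16.20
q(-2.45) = -20.36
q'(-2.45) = 14.20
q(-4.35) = -50.58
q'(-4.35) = 16.38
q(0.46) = -0.45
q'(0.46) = -3.40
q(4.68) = -120.67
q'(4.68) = -59.62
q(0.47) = -0.49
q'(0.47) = -3.49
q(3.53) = -63.24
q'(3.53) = -40.70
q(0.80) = -2.15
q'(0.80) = -6.59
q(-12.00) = -0.41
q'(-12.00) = -49.39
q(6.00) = -215.51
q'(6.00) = -84.67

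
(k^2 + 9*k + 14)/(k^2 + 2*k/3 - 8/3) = 3*(k + 7)/(3*k - 4)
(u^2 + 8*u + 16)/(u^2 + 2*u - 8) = (u + 4)/(u - 2)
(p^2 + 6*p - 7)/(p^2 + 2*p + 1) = (p^2 + 6*p - 7)/(p^2 + 2*p + 1)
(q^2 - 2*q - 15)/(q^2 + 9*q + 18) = (q - 5)/(q + 6)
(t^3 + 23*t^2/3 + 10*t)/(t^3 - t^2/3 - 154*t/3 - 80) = t/(t - 8)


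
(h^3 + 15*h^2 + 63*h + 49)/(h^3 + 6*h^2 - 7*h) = (h^2 + 8*h + 7)/(h*(h - 1))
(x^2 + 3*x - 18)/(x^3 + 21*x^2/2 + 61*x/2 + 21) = 2*(x - 3)/(2*x^2 + 9*x + 7)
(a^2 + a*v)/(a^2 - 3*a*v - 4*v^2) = a/(a - 4*v)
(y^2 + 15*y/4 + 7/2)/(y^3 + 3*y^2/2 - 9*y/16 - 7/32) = 8*(y + 2)/(8*y^2 - 2*y - 1)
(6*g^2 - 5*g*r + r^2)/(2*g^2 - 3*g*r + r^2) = (-3*g + r)/(-g + r)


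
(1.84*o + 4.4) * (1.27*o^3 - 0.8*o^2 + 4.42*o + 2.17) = 2.3368*o^4 + 4.116*o^3 + 4.6128*o^2 + 23.4408*o + 9.548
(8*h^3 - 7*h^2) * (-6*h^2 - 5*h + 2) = -48*h^5 + 2*h^4 + 51*h^3 - 14*h^2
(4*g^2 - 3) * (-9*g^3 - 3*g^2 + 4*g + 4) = -36*g^5 - 12*g^4 + 43*g^3 + 25*g^2 - 12*g - 12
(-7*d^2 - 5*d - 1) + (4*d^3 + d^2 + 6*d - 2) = 4*d^3 - 6*d^2 + d - 3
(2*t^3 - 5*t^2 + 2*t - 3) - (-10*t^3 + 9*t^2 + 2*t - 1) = 12*t^3 - 14*t^2 - 2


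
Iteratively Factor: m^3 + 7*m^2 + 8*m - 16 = (m + 4)*(m^2 + 3*m - 4) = (m + 4)^2*(m - 1)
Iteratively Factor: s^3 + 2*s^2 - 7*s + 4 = (s + 4)*(s^2 - 2*s + 1) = (s - 1)*(s + 4)*(s - 1)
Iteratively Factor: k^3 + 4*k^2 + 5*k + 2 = (k + 2)*(k^2 + 2*k + 1) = (k + 1)*(k + 2)*(k + 1)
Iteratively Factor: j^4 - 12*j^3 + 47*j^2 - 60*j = (j - 4)*(j^3 - 8*j^2 + 15*j) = j*(j - 4)*(j^2 - 8*j + 15) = j*(j - 5)*(j - 4)*(j - 3)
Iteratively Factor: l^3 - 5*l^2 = (l - 5)*(l^2) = l*(l - 5)*(l)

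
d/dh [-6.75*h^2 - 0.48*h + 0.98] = -13.5*h - 0.48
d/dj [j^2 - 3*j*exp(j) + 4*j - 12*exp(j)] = -3*j*exp(j) + 2*j - 15*exp(j) + 4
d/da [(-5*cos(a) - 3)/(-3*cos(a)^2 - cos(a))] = 3*(5*sin(a) + sin(a)/cos(a)^2 + 6*tan(a))/(3*cos(a) + 1)^2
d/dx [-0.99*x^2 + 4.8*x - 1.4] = 4.8 - 1.98*x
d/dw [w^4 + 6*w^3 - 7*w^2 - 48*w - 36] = 4*w^3 + 18*w^2 - 14*w - 48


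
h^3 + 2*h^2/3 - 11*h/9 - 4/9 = (h - 1)*(h + 1/3)*(h + 4/3)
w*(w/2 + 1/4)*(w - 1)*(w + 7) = w^4/2 + 13*w^3/4 - 2*w^2 - 7*w/4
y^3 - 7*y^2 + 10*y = y*(y - 5)*(y - 2)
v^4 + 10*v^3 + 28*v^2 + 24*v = v*(v + 2)^2*(v + 6)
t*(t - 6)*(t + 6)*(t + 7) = t^4 + 7*t^3 - 36*t^2 - 252*t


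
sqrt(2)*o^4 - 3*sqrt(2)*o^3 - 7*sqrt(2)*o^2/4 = o^2*(o - 7/2)*(sqrt(2)*o + sqrt(2)/2)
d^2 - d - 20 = (d - 5)*(d + 4)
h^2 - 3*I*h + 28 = (h - 7*I)*(h + 4*I)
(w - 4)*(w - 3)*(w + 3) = w^3 - 4*w^2 - 9*w + 36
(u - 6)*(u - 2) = u^2 - 8*u + 12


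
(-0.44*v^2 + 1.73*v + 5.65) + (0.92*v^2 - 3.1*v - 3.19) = 0.48*v^2 - 1.37*v + 2.46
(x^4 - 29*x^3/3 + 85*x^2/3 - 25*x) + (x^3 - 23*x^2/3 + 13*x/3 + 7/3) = x^4 - 26*x^3/3 + 62*x^2/3 - 62*x/3 + 7/3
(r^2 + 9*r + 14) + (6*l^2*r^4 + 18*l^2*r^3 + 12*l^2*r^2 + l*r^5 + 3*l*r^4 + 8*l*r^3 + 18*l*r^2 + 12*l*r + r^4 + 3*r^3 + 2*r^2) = 6*l^2*r^4 + 18*l^2*r^3 + 12*l^2*r^2 + l*r^5 + 3*l*r^4 + 8*l*r^3 + 18*l*r^2 + 12*l*r + r^4 + 3*r^3 + 3*r^2 + 9*r + 14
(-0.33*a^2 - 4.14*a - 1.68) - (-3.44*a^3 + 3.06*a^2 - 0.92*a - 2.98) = 3.44*a^3 - 3.39*a^2 - 3.22*a + 1.3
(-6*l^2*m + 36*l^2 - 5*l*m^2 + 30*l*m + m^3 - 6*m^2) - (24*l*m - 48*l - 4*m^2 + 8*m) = -6*l^2*m + 36*l^2 - 5*l*m^2 + 6*l*m + 48*l + m^3 - 2*m^2 - 8*m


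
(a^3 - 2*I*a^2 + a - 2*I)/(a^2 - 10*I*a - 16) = (a^2 + 1)/(a - 8*I)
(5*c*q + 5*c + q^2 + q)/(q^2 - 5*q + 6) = (5*c*q + 5*c + q^2 + q)/(q^2 - 5*q + 6)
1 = 1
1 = 1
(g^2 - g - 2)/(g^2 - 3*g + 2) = (g + 1)/(g - 1)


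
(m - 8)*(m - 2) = m^2 - 10*m + 16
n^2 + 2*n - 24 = (n - 4)*(n + 6)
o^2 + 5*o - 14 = (o - 2)*(o + 7)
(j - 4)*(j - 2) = j^2 - 6*j + 8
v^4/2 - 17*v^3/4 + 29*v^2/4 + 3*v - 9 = (v/2 + 1/2)*(v - 6)*(v - 2)*(v - 3/2)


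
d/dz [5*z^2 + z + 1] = 10*z + 1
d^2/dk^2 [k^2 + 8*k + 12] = 2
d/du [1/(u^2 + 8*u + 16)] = 2*(-u - 4)/(u^2 + 8*u + 16)^2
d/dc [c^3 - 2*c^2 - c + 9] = 3*c^2 - 4*c - 1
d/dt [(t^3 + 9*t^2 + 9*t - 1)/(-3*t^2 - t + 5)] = (-3*t^4 - 2*t^3 + 33*t^2 + 84*t + 44)/(9*t^4 + 6*t^3 - 29*t^2 - 10*t + 25)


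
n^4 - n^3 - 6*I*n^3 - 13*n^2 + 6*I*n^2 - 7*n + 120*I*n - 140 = (n - 5)*(n + 4)*(n - 7*I)*(n + I)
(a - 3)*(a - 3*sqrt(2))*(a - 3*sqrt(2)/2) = a^3 - 9*sqrt(2)*a^2/2 - 3*a^2 + 9*a + 27*sqrt(2)*a/2 - 27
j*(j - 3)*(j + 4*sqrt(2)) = j^3 - 3*j^2 + 4*sqrt(2)*j^2 - 12*sqrt(2)*j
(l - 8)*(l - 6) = l^2 - 14*l + 48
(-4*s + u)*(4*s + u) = -16*s^2 + u^2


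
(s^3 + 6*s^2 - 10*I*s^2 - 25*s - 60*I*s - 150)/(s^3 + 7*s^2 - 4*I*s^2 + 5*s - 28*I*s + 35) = (s^2 + s*(6 - 5*I) - 30*I)/(s^2 + s*(7 + I) + 7*I)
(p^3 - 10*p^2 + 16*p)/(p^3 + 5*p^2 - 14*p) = (p - 8)/(p + 7)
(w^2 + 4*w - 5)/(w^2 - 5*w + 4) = (w + 5)/(w - 4)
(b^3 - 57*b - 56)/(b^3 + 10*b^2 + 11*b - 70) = (b^2 - 7*b - 8)/(b^2 + 3*b - 10)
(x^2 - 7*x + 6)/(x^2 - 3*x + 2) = (x - 6)/(x - 2)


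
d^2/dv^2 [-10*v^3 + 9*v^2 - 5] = 18 - 60*v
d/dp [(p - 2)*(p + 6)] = 2*p + 4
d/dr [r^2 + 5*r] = 2*r + 5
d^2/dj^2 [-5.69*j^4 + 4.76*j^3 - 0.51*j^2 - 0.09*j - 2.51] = -68.28*j^2 + 28.56*j - 1.02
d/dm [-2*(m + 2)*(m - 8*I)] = -4*m - 4 + 16*I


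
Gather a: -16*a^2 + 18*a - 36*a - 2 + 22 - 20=-16*a^2 - 18*a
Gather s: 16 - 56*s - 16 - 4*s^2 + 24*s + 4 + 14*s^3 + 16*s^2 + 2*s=14*s^3 + 12*s^2 - 30*s + 4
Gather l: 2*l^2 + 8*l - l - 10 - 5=2*l^2 + 7*l - 15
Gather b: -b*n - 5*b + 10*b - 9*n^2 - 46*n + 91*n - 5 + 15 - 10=b*(5 - n) - 9*n^2 + 45*n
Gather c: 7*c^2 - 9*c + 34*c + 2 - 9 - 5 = 7*c^2 + 25*c - 12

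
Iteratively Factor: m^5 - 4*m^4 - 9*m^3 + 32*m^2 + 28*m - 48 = (m - 4)*(m^4 - 9*m^2 - 4*m + 12) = (m - 4)*(m + 2)*(m^3 - 2*m^2 - 5*m + 6) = (m - 4)*(m - 1)*(m + 2)*(m^2 - m - 6) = (m - 4)*(m - 1)*(m + 2)^2*(m - 3)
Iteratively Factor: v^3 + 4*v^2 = (v + 4)*(v^2) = v*(v + 4)*(v)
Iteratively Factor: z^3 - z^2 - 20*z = (z - 5)*(z^2 + 4*z) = (z - 5)*(z + 4)*(z)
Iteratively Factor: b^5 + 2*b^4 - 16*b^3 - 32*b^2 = (b)*(b^4 + 2*b^3 - 16*b^2 - 32*b) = b*(b - 4)*(b^3 + 6*b^2 + 8*b) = b*(b - 4)*(b + 2)*(b^2 + 4*b) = b^2*(b - 4)*(b + 2)*(b + 4)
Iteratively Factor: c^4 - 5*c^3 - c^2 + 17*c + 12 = (c + 1)*(c^3 - 6*c^2 + 5*c + 12) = (c - 4)*(c + 1)*(c^2 - 2*c - 3) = (c - 4)*(c + 1)^2*(c - 3)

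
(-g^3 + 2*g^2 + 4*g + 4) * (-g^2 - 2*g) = g^5 - 8*g^3 - 12*g^2 - 8*g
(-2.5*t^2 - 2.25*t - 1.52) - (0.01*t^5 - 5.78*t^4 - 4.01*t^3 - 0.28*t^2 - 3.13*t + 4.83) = -0.01*t^5 + 5.78*t^4 + 4.01*t^3 - 2.22*t^2 + 0.88*t - 6.35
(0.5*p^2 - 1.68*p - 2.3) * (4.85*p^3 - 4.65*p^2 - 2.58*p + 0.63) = 2.425*p^5 - 10.473*p^4 - 4.633*p^3 + 15.3444*p^2 + 4.8756*p - 1.449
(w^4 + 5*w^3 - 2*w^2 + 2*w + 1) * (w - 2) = w^5 + 3*w^4 - 12*w^3 + 6*w^2 - 3*w - 2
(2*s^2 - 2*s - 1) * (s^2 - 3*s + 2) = 2*s^4 - 8*s^3 + 9*s^2 - s - 2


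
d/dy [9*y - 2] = 9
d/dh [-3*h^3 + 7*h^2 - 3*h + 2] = -9*h^2 + 14*h - 3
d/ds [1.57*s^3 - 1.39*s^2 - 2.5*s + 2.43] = 4.71*s^2 - 2.78*s - 2.5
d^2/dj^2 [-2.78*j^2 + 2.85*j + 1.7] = -5.56000000000000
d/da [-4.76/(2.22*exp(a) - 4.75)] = 10.5672*exp(a)/(2.22*exp(a) - 4.75)^2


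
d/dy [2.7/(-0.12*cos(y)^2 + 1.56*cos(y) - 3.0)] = (4.212 - 0.648*cos(y))*sin(y)/(0.12*cos(y)^2 - 1.56*cos(y) + 3.0)^2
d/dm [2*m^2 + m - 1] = 4*m + 1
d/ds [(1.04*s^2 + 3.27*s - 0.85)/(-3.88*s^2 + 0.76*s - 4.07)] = (13.478*s^2 - 15.0616*s - 12.6629)/(15.0544*s^4 - 5.8976*s^3 + 32.1608*s^2 - 6.1864*s + 16.5649)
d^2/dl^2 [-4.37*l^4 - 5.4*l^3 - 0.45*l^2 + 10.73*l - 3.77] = -52.44*l^2 - 32.4*l - 0.9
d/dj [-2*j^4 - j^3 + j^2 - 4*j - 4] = -8*j^3 - 3*j^2 + 2*j - 4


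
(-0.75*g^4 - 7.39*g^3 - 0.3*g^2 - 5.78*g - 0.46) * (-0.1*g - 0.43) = 0.075*g^5 + 1.0615*g^4 + 3.2077*g^3 + 0.707*g^2 + 2.5314*g + 0.1978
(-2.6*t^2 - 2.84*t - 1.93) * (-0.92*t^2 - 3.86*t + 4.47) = 2.392*t^4 + 12.6488*t^3 + 1.116*t^2 - 5.245*t - 8.6271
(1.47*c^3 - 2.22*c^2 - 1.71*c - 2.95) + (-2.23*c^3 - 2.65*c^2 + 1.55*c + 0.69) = -0.76*c^3 - 4.87*c^2 - 0.16*c - 2.26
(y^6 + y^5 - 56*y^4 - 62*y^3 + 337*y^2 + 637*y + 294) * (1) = y^6 + y^5 - 56*y^4 - 62*y^3 + 337*y^2 + 637*y + 294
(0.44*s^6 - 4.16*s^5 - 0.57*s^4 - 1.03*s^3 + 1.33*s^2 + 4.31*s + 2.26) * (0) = 0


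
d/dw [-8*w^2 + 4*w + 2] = 4 - 16*w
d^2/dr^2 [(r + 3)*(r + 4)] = 2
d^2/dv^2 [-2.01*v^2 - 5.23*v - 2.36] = -4.02000000000000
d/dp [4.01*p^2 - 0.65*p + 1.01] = 8.02*p - 0.65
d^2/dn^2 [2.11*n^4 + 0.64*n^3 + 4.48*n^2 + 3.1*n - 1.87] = 25.32*n^2 + 3.84*n + 8.96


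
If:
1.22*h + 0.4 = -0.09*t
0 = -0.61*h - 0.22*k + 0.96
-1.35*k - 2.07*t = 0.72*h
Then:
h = -0.11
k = 4.66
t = -3.00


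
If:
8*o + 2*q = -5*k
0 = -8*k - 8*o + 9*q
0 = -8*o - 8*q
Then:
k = 0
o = 0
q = 0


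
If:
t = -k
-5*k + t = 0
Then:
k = 0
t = 0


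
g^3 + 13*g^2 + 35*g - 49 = (g - 1)*(g + 7)^2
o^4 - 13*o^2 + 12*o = o*(o - 3)*(o - 1)*(o + 4)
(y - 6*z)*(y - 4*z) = y^2 - 10*y*z + 24*z^2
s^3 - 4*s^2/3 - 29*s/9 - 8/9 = (s - 8/3)*(s + 1/3)*(s + 1)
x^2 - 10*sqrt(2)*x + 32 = (x - 8*sqrt(2))*(x - 2*sqrt(2))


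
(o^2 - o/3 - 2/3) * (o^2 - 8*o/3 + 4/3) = o^4 - 3*o^3 + 14*o^2/9 + 4*o/3 - 8/9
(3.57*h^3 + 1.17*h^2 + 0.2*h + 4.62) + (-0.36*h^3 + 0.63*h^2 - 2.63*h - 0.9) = 3.21*h^3 + 1.8*h^2 - 2.43*h + 3.72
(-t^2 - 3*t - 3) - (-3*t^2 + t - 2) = 2*t^2 - 4*t - 1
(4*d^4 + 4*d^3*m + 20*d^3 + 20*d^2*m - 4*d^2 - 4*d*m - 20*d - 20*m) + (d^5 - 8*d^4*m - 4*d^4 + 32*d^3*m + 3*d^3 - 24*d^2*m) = d^5 - 8*d^4*m + 36*d^3*m + 23*d^3 - 4*d^2*m - 4*d^2 - 4*d*m - 20*d - 20*m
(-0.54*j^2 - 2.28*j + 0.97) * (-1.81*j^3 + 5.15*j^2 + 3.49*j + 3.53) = 0.9774*j^5 + 1.3458*j^4 - 15.3823*j^3 - 4.8679*j^2 - 4.6631*j + 3.4241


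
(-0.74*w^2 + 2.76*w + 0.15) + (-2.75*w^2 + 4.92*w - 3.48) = -3.49*w^2 + 7.68*w - 3.33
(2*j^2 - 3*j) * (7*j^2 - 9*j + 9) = 14*j^4 - 39*j^3 + 45*j^2 - 27*j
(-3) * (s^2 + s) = -3*s^2 - 3*s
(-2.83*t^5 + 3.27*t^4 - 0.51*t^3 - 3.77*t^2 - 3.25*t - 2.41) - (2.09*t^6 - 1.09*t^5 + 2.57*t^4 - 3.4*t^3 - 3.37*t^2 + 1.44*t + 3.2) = -2.09*t^6 - 1.74*t^5 + 0.7*t^4 + 2.89*t^3 - 0.4*t^2 - 4.69*t - 5.61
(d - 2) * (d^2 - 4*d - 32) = d^3 - 6*d^2 - 24*d + 64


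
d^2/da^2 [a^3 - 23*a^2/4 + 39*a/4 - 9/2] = 6*a - 23/2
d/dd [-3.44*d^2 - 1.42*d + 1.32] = -6.88*d - 1.42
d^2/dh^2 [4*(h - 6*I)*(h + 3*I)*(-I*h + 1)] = -24*I*h - 16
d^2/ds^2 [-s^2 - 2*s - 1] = -2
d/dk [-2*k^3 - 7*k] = -6*k^2 - 7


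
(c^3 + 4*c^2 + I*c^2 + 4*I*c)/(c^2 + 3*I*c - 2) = c*(c + 4)/(c + 2*I)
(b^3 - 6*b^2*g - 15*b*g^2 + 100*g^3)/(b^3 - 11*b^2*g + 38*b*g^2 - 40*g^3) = (b^2 - b*g - 20*g^2)/(b^2 - 6*b*g + 8*g^2)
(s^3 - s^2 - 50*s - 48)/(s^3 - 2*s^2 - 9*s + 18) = (s^3 - s^2 - 50*s - 48)/(s^3 - 2*s^2 - 9*s + 18)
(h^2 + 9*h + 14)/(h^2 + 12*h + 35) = (h + 2)/(h + 5)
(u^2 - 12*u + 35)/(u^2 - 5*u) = (u - 7)/u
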